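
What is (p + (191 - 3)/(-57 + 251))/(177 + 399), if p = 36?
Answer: 1793/27936 ≈ 0.064182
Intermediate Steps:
(p + (191 - 3)/(-57 + 251))/(177 + 399) = (36 + (191 - 3)/(-57 + 251))/(177 + 399) = (36 + 188/194)/576 = (36 + 188*(1/194))*(1/576) = (36 + 94/97)*(1/576) = (3586/97)*(1/576) = 1793/27936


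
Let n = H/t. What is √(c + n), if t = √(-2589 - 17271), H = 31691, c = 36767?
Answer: √(3625406358300 - 314691630*I*√4965)/9930 ≈ 191.75 - 0.58639*I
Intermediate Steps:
t = 2*I*√4965 (t = √(-19860) = 2*I*√4965 ≈ 140.93*I)
n = -31691*I*√4965/9930 (n = 31691/((2*I*√4965)) = 31691*(-I*√4965/9930) = -31691*I*√4965/9930 ≈ -224.88*I)
√(c + n) = √(36767 - 31691*I*√4965/9930)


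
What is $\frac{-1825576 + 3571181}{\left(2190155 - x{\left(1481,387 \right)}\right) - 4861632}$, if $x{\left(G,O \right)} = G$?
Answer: $- \frac{1745605}{2672958} \approx -0.65306$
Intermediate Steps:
$\frac{-1825576 + 3571181}{\left(2190155 - x{\left(1481,387 \right)}\right) - 4861632} = \frac{-1825576 + 3571181}{\left(2190155 - 1481\right) - 4861632} = \frac{1745605}{\left(2190155 - 1481\right) - 4861632} = \frac{1745605}{2188674 - 4861632} = \frac{1745605}{-2672958} = 1745605 \left(- \frac{1}{2672958}\right) = - \frac{1745605}{2672958}$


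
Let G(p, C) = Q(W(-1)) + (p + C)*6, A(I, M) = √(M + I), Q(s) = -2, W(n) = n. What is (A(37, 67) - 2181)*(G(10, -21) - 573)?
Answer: 1398021 - 1282*√26 ≈ 1.3915e+6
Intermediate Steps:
A(I, M) = √(I + M)
G(p, C) = -2 + 6*C + 6*p (G(p, C) = -2 + (p + C)*6 = -2 + (C + p)*6 = -2 + (6*C + 6*p) = -2 + 6*C + 6*p)
(A(37, 67) - 2181)*(G(10, -21) - 573) = (√(37 + 67) - 2181)*((-2 + 6*(-21) + 6*10) - 573) = (√104 - 2181)*((-2 - 126 + 60) - 573) = (2*√26 - 2181)*(-68 - 573) = (-2181 + 2*√26)*(-641) = 1398021 - 1282*√26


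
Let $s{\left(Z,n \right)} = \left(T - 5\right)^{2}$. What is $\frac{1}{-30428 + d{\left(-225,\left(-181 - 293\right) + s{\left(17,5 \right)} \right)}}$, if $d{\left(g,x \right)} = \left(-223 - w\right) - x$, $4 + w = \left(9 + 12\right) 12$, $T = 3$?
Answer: $- \frac{1}{30429} \approx -3.2863 \cdot 10^{-5}$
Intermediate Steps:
$w = 248$ ($w = -4 + \left(9 + 12\right) 12 = -4 + 21 \cdot 12 = -4 + 252 = 248$)
$s{\left(Z,n \right)} = 4$ ($s{\left(Z,n \right)} = \left(3 - 5\right)^{2} = \left(-2\right)^{2} = 4$)
$d{\left(g,x \right)} = -471 - x$ ($d{\left(g,x \right)} = \left(-223 - 248\right) - x = -471 - x$)
$\frac{1}{-30428 + d{\left(-225,\left(-181 - 293\right) + s{\left(17,5 \right)} \right)}} = \frac{1}{-30428 - 1} = \frac{1}{-30429} = - \frac{1}{30429}$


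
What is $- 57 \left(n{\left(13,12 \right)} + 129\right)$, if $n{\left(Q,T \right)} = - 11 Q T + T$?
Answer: $89775$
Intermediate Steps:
$n{\left(Q,T \right)} = T - 11 Q T$ ($n{\left(Q,T \right)} = - 11 Q T + T = T - 11 Q T$)
$- 57 \left(n{\left(13,12 \right)} + 129\right) = - 57 \left(12 \left(1 - 143\right) + 129\right) = - 57 \left(12 \left(-142\right) + 129\right) = - 57 \left(-1704 + 129\right) = \left(-57\right) \left(-1575\right) = 89775$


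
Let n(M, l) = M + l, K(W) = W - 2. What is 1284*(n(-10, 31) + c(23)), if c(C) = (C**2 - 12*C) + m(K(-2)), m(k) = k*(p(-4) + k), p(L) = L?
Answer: 392904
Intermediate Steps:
K(W) = -2 + W
m(k) = k*(-4 + k)
c(C) = 32 + C**2 - 12*C (c(C) = (C**2 - 12*C) + (-2 - 2)*(-4 + (-2 - 2)) = (C**2 - 12*C) - 4*(-4 - 4) = (C**2 - 12*C) - 4*(-8) = (C**2 - 12*C) + 32 = 32 + C**2 - 12*C)
1284*(n(-10, 31) + c(23)) = 1284*((-10 + 31) + (32 + 23**2 - 12*23)) = 1284*(21 + (32 + 529 - 276)) = 1284*(21 + 285) = 1284*306 = 392904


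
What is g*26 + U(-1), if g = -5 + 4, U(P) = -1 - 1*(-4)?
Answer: -23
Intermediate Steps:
U(P) = 3 (U(P) = -1 + 4 = 3)
g = -1 (g = -1*5 + 4 = -5 + 4 = -1)
g*26 + U(-1) = -1*26 + 3 = -26 + 3 = -23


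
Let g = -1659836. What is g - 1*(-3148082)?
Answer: 1488246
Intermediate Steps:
g - 1*(-3148082) = -1659836 - 1*(-3148082) = -1659836 + 3148082 = 1488246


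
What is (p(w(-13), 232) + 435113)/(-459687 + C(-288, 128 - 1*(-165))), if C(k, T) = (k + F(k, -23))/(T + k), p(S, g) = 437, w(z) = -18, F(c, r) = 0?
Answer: -2177750/2298723 ≈ -0.94737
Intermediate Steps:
C(k, T) = k/(T + k) (C(k, T) = (k + 0)/(T + k) = k/(T + k))
(p(w(-13), 232) + 435113)/(-459687 + C(-288, 128 - 1*(-165))) = (437 + 435113)/(-459687 - 288/((128 - 1*(-165)) - 288)) = 435550/(-459687 - 288/((128 + 165) - 288)) = 435550/(-459687 - 288/(293 - 288)) = 435550/(-459687 - 288/5) = 435550/(-2298723/5) = 435550*(-5/2298723) = -2177750/2298723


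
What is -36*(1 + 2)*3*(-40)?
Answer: 12960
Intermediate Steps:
-36*(1 + 2)*3*(-40) = -108*3*(-40) = -36*9*(-40) = -324*(-40) = 12960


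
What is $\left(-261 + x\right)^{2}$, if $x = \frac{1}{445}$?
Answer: $\frac{13489428736}{198025} \approx 68120.0$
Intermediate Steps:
$x = \frac{1}{445} \approx 0.0022472$
$\left(-261 + x\right)^{2} = \left(-261 + \frac{1}{445}\right)^{2} = \left(- \frac{116144}{445}\right)^{2} = \frac{13489428736}{198025}$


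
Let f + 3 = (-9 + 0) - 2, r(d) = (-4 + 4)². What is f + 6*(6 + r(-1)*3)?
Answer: 22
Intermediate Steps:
r(d) = 0 (r(d) = 0² = 0)
f = -14 (f = -3 + ((-9 + 0) - 2) = -3 + (-9 - 2) = -3 - 11 = -14)
f + 6*(6 + r(-1)*3) = -14 + 6*(6 + 0*3) = -14 + 6*(6 + 0) = -14 + 6*6 = -14 + 36 = 22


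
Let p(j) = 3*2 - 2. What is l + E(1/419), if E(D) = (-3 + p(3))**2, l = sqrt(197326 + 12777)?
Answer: 1 + 17*sqrt(727) ≈ 459.37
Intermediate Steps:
p(j) = 4 (p(j) = 6 - 2 = 4)
l = 17*sqrt(727) (l = sqrt(210103) = 17*sqrt(727) ≈ 458.37)
E(D) = 1 (E(D) = (-3 + 4)**2 = 1**2 = 1)
l + E(1/419) = 17*sqrt(727) + 1 = 1 + 17*sqrt(727)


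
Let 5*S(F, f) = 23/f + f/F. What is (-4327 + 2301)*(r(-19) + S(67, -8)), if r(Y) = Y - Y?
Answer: 325173/268 ≈ 1213.3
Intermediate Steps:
S(F, f) = 23/(5*f) + f/(5*F) (S(F, f) = (23/f + f/F)/5 = 23/(5*f) + f/(5*F))
r(Y) = 0
(-4327 + 2301)*(r(-19) + S(67, -8)) = (-4327 + 2301)*(0 + ((23/5)/(-8) + (⅕)*(-8)/67)) = -2026*(0 + ((23/5)*(-⅛) + (⅕)*(-8)*(1/67))) = -2026*(0 + (-23/40 - 8/335)) = -2026*(0 - 321/536) = -2026*(-321/536) = 325173/268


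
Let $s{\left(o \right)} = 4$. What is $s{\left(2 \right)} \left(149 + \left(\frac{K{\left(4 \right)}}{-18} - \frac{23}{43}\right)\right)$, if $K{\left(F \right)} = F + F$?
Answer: $\frac{229136}{387} \approx 592.08$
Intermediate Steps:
$K{\left(F \right)} = 2 F$
$s{\left(2 \right)} \left(149 + \left(\frac{K{\left(4 \right)}}{-18} - \frac{23}{43}\right)\right) = 4 \left(149 - \left(\frac{23}{43} - \frac{2 \cdot 4}{-18}\right)\right) = 4 \left(149 + \left(8 \left(- \frac{1}{18}\right) - \frac{23}{43}\right)\right) = 4 \left(149 - \frac{379}{387}\right) = 4 \cdot \frac{57284}{387} = \frac{229136}{387}$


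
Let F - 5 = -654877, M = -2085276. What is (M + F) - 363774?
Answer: -3103922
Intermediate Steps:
F = -654872 (F = 5 - 654877 = -654872)
(M + F) - 363774 = (-2085276 - 654872) - 363774 = -2740148 - 363774 = -3103922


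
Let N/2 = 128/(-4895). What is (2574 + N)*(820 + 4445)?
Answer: 13267246122/979 ≈ 1.3552e+7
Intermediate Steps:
N = -256/4895 (N = 2*(128/(-4895)) = 2*(128*(-1/4895)) = 2*(-128/4895) = -256/4895 ≈ -0.052298)
(2574 + N)*(820 + 4445) = (2574 - 256/4895)*(820 + 4445) = (12599474/4895)*5265 = 13267246122/979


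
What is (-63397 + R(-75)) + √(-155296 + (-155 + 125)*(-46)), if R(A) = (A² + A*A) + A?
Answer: -52222 + 2*I*√38479 ≈ -52222.0 + 392.32*I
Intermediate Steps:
R(A) = A + 2*A² (R(A) = (A² + A²) + A = 2*A² + A = A + 2*A²)
(-63397 + R(-75)) + √(-155296 + (-155 + 125)*(-46)) = (-63397 - 75*(1 + 2*(-75))) + √(-155296 + (-155 + 125)*(-46)) = (-63397 - 75*(1 - 150)) + √(-155296 - 30*(-46)) = (-63397 - 75*(-149)) + √(-155296 + 1380) = (-63397 + 11175) + √(-153916) = -52222 + 2*I*√38479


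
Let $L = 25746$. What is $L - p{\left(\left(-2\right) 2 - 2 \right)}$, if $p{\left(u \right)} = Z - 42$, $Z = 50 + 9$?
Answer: $25729$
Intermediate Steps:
$Z = 59$
$p{\left(u \right)} = 17$ ($p{\left(u \right)} = 59 - 42 = 17$)
$L - p{\left(\left(-2\right) 2 - 2 \right)} = 25746 - 17 = 25729$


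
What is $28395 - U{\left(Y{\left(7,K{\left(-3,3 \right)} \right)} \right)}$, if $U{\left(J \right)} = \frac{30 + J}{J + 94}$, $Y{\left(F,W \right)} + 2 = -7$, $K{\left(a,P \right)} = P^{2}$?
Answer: $\frac{2413554}{85} \approx 28395.0$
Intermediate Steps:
$Y{\left(F,W \right)} = -9$ ($Y{\left(F,W \right)} = -2 - 7 = -9$)
$U{\left(J \right)} = \frac{30 + J}{94 + J}$
$28395 - U{\left(Y{\left(7,K{\left(-3,3 \right)} \right)} \right)} = 28395 - \frac{30 - 9}{94 - 9} = 28395 - \frac{1}{85} \cdot 21 = 28395 - \frac{21}{85} = \frac{2413554}{85}$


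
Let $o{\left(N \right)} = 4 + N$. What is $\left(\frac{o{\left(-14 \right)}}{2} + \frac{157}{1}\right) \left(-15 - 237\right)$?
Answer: $-38304$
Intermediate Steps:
$\left(\frac{o{\left(-14 \right)}}{2} + \frac{157}{1}\right) \left(-15 - 237\right) = \left(\frac{4 - 14}{2} + \frac{157}{1}\right) \left(-15 - 237\right) = \left(\left(-10\right) \frac{1}{2} + 157 \cdot 1\right) \left(-252\right) = \left(-5 + 157\right) \left(-252\right) = 152 \left(-252\right) = -38304$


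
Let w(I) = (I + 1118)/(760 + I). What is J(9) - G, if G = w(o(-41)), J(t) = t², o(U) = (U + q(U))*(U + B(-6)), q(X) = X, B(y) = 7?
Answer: 141741/1774 ≈ 79.899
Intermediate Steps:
o(U) = 2*U*(7 + U) (o(U) = (U + U)*(U + 7) = (2*U)*(7 + U) = 2*U*(7 + U))
w(I) = (1118 + I)/(760 + I)
G = 1953/1774 (G = (1118 + 2*(-41)*(7 - 41))/(760 + 2*(-41)*(7 - 41)) = (1118 + 2*(-41)*(-34))/(760 + 2*(-41)*(-34)) = (1118 + 2788)/(760 + 2788) = 3906/3548 = (1/3548)*3906 = 1953/1774 ≈ 1.1009)
J(9) - G = 9² - 1*1953/1774 = 81 - 1953/1774 = 141741/1774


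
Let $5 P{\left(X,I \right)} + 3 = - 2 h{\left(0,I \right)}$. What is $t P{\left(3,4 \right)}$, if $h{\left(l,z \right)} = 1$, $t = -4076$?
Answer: $4076$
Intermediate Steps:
$P{\left(X,I \right)} = -1$ ($P{\left(X,I \right)} = - \frac{3}{5} + \frac{\left(-2\right) 1}{5} = - \frac{3}{5} + \frac{1}{5} \left(-2\right) = - \frac{3}{5} - \frac{2}{5} = -1$)
$t P{\left(3,4 \right)} = \left(-4076\right) \left(-1\right) = 4076$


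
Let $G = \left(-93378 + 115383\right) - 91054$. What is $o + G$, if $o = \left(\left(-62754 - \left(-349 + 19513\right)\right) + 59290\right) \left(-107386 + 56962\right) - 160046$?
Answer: $1140765177$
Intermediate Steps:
$G = -69049$ ($G = 22005 - 91054 = -69049$)
$o = 1140834226$ ($o = \left(\left(-62754 - 19164\right) + 59290\right) \left(-50424\right) - 160046 = \left(-81918 + 59290\right) \left(-50424\right) - 160046 = \left(-22628\right) \left(-50424\right) - 160046 = 1140994272 - 160046 = 1140834226$)
$o + G = 1140834226 - 69049 = 1140765177$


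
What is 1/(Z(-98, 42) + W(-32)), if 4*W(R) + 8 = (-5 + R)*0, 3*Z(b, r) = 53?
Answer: 3/47 ≈ 0.063830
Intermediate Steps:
Z(b, r) = 53/3 (Z(b, r) = (⅓)*53 = 53/3)
W(R) = -2 (W(R) = -2 + ((-5 + R)*0)/4 = -2 + (¼)*0 = -2 + 0 = -2)
1/(Z(-98, 42) + W(-32)) = 1/(53/3 - 2) = 1/(47/3) = 3/47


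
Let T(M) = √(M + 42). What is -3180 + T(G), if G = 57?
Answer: -3180 + 3*√11 ≈ -3170.1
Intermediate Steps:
T(M) = √(42 + M)
-3180 + T(G) = -3180 + √(42 + 57) = -3180 + √99 = -3180 + 3*√11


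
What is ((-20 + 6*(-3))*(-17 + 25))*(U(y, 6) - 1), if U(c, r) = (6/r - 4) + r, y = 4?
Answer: -608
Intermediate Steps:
U(c, r) = -4 + r + 6/r (U(c, r) = (-4 + 6/r) + r = -4 + r + 6/r)
((-20 + 6*(-3))*(-17 + 25))*(U(y, 6) - 1) = ((-20 + 6*(-3))*(-17 + 25))*((-4 + 6 + 6/6) - 1) = ((-20 - 18)*8)*((-4 + 6 + 6*(⅙)) - 1) = (-38*8)*((-4 + 6 + 1) - 1) = -304*(3 - 1) = -304*2 = -608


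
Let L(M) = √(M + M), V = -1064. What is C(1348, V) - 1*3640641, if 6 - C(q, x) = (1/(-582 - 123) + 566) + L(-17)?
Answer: -2567046704/705 - I*√34 ≈ -3.6412e+6 - 5.831*I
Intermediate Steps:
L(M) = √2*√M (L(M) = √(2*M) = √2*√M)
C(q, x) = -394799/705 - I*√34 (C(q, x) = 6 - ((1/(-582 - 123) + 566) + √2*√(-17)) = 6 - ((1/(-705) + 566) + √2*(I*√17)) = 6 - ((-1/705 + 566) + I*√34) = 6 - (399029/705 + I*√34) = 6 + (-399029/705 - I*√34) = -394799/705 - I*√34)
C(1348, V) - 1*3640641 = (-394799/705 - I*√34) - 1*3640641 = (-394799/705 - I*√34) - 3640641 = -2567046704/705 - I*√34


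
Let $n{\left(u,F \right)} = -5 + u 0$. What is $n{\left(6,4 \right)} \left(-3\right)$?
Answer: $15$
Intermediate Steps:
$n{\left(u,F \right)} = -5$ ($n{\left(u,F \right)} = -5 + 0 = -5$)
$n{\left(6,4 \right)} \left(-3\right) = \left(-5\right) \left(-3\right) = 15$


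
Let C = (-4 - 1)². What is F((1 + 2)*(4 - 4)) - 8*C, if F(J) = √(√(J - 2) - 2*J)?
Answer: -200 + 2^(¼)*√I ≈ -199.16 + 0.8409*I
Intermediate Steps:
C = 25 (C = (-5)² = 25)
F(J) = √(√(-2 + J) - 2*J)
F((1 + 2)*(4 - 4)) - 8*C = √(√(-2 + (1 + 2)*(4 - 4)) - 2*(1 + 2)*(4 - 4)) - 8*25 = √(√(-2 + 3*0) - 6*0) - 200 = √(√(-2 + 0) - 2*0) - 200 = √(√(-2) + 0) - 200 = √(I*√2 + 0) - 200 = √(I*√2) - 200 = 2^(¼)*√I - 200 = -200 + 2^(¼)*√I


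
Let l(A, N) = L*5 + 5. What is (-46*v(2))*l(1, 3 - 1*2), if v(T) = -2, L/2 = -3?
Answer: -2300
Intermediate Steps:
L = -6 (L = 2*(-3) = -6)
l(A, N) = -25 (l(A, N) = -6*5 + 5 = -30 + 5 = -25)
(-46*v(2))*l(1, 3 - 1*2) = -46*(-2)*(-25) = 92*(-25) = -2300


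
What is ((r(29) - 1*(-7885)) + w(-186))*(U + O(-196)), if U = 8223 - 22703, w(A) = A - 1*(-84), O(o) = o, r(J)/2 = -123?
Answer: -110613012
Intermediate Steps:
r(J) = -246 (r(J) = 2*(-123) = -246)
w(A) = 84 + A (w(A) = A + 84 = 84 + A)
U = -14480
((r(29) - 1*(-7885)) + w(-186))*(U + O(-196)) = ((-246 - 1*(-7885)) + (84 - 186))*(-14480 - 196) = ((-246 + 7885) - 102)*(-14676) = (7639 - 102)*(-14676) = 7537*(-14676) = -110613012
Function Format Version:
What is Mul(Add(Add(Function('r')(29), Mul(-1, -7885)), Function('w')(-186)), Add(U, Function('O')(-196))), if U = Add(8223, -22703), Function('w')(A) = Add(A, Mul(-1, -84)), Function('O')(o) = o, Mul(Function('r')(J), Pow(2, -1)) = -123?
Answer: -110613012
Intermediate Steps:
Function('r')(J) = -246 (Function('r')(J) = Mul(2, -123) = -246)
Function('w')(A) = Add(84, A) (Function('w')(A) = Add(A, 84) = Add(84, A))
U = -14480
Mul(Add(Add(Function('r')(29), Mul(-1, -7885)), Function('w')(-186)), Add(U, Function('O')(-196))) = Mul(Add(Add(-246, Mul(-1, -7885)), Add(84, -186)), Add(-14480, -196)) = Mul(Add(Add(-246, 7885), -102), -14676) = Mul(Add(7639, -102), -14676) = Mul(7537, -14676) = -110613012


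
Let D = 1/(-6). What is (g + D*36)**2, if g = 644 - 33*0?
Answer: 407044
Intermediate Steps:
D = -1/6 ≈ -0.16667
g = 644 (g = 644 + 0 = 644)
(g + D*36)**2 = (644 - 1/6*36)**2 = (644 - 6)**2 = 638**2 = 407044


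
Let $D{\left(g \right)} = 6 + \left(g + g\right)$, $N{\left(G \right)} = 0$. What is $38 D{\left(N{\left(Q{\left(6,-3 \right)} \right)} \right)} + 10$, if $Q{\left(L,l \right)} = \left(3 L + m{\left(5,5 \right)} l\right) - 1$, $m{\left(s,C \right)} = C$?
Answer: $238$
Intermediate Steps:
$Q{\left(L,l \right)} = -1 + 3 L + 5 l$ ($Q{\left(L,l \right)} = \left(3 L + 5 l\right) - 1 = -1 + 3 L + 5 l$)
$D{\left(g \right)} = 6 + 2 g$
$38 D{\left(N{\left(Q{\left(6,-3 \right)} \right)} \right)} + 10 = 38 \left(6 + 2 \cdot 0\right) + 10 = 38 \left(6 + 0\right) + 10 = 38 \cdot 6 + 10 = 228 + 10 = 238$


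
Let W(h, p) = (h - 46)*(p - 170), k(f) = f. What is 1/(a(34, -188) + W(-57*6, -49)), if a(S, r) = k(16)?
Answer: 1/84988 ≈ 1.1766e-5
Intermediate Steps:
a(S, r) = 16
W(h, p) = (-170 + p)*(-46 + h) (W(h, p) = (-46 + h)*(-170 + p) = (-170 + p)*(-46 + h))
1/(a(34, -188) + W(-57*6, -49)) = 1/(16 + (7820 - (-9690)*6 - 46*(-49) - 57*6*(-49))) = 1/(16 + (7820 - 170*(-342) + 2254 - 342*(-49))) = 1/(16 + (7820 + 58140 + 2254 + 16758)) = 1/(16 + 84972) = 1/84988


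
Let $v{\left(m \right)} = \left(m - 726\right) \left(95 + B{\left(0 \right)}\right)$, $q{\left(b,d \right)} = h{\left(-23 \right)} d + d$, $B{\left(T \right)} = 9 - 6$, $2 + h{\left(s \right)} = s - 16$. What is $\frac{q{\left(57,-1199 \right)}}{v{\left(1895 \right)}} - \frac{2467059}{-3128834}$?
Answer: $\frac{216345045899}{179222740354} \approx 1.2071$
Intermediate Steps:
$h{\left(s \right)} = -18 + s$ ($h{\left(s \right)} = -2 + \left(s - 16\right) = -2 + \left(-16 + s\right) = -18 + s$)
$B{\left(T \right)} = 3$ ($B{\left(T \right)} = 9 - 6 = 3$)
$q{\left(b,d \right)} = - 40 d$ ($q{\left(b,d \right)} = \left(-18 - 23\right) d + d = - 41 d + d = - 40 d$)
$v{\left(m \right)} = -71148 + 98 m$ ($v{\left(m \right)} = \left(m - 726\right) \left(95 + 3\right) = \left(-726 + m\right) 98 = -71148 + 98 m$)
$\frac{q{\left(57,-1199 \right)}}{v{\left(1895 \right)}} - \frac{2467059}{-3128834} = \frac{\left(-40\right) \left(-1199\right)}{-71148 + 98 \cdot 1895} - \frac{2467059}{-3128834} = \frac{47960}{-71148 + 185710} - - \frac{2467059}{3128834} = \frac{47960}{114562} + \frac{2467059}{3128834} = 47960 \cdot \frac{1}{114562} + \frac{2467059}{3128834} = \frac{23980}{57281} + \frac{2467059}{3128834} = \frac{216345045899}{179222740354}$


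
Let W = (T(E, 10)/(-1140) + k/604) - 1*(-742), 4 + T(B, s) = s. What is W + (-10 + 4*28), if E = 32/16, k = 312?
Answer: 24229029/28690 ≈ 844.51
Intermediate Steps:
E = 2 (E = 32*(1/16) = 2)
T(B, s) = -4 + s
W = 21302649/28690 (W = ((-4 + 10)/(-1140) + 312/604) - 1*(-742) = (6*(-1/1140) + 312*(1/604)) + 742 = (-1/190 + 78/151) + 742 = 14669/28690 + 742 = 21302649/28690 ≈ 742.51)
W + (-10 + 4*28) = 21302649/28690 + (-10 + 4*28) = 21302649/28690 + (-10 + 112) = 21302649/28690 + 102 = 24229029/28690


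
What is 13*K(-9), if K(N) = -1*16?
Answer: -208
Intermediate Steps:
K(N) = -16
13*K(-9) = 13*(-16) = -208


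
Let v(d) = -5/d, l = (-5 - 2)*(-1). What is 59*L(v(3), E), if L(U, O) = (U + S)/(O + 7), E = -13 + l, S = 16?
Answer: 2537/3 ≈ 845.67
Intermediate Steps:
l = 7 (l = -7*(-1) = 7)
E = -6 (E = -13 + 7 = -6)
L(U, O) = (16 + U)/(7 + O) (L(U, O) = (U + 16)/(O + 7) = (16 + U)/(7 + O))
59*L(v(3), E) = 59*((16 - 5/3)/(7 - 6)) = 59*((16 - 5*⅓)/1) = 59*(1*(16 - 5/3)) = 59*(1*(43/3)) = 59*(43/3) = 2537/3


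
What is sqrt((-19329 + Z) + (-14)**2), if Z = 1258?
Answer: 5*I*sqrt(715) ≈ 133.7*I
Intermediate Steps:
sqrt((-19329 + Z) + (-14)**2) = sqrt((-19329 + 1258) + (-14)**2) = sqrt(-18071 + 196) = sqrt(-17875) = 5*I*sqrt(715)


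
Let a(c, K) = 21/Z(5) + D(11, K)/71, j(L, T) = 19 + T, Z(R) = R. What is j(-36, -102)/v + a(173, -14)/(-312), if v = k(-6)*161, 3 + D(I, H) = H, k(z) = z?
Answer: 652907/8916180 ≈ 0.073227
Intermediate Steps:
D(I, H) = -3 + H
v = -966 (v = -6*161 = -966)
a(c, K) = 1476/355 + K/71 (a(c, K) = 21/5 + (-3 + K)/71 = 21*(⅕) + (-3 + K)*(1/71) = 21/5 + (-3/71 + K/71) = 1476/355 + K/71)
j(-36, -102)/v + a(173, -14)/(-312) = (19 - 102)/(-966) + (1476/355 + (1/71)*(-14))/(-312) = -83*(-1/966) + (1476/355 - 14/71)*(-1/312) = 83/966 + (1406/355)*(-1/312) = 83/966 - 703/55380 = 652907/8916180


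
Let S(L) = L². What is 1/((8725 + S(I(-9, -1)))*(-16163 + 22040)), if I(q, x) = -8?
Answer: 1/51652953 ≈ 1.9360e-8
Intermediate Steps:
1/((8725 + S(I(-9, -1)))*(-16163 + 22040)) = 1/((8725 + (-8)²)*(-16163 + 22040)) = 1/((8725 + 64)*5877) = 1/(8789*5877) = 1/51652953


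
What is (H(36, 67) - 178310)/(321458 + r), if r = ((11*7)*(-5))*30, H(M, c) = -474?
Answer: -44696/77477 ≈ -0.57689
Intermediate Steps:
r = -11550 (r = (77*(-5))*30 = -385*30 = -11550)
(H(36, 67) - 178310)/(321458 + r) = (-474 - 178310)/(321458 - 11550) = -178784/309908 = -178784*1/309908 = -44696/77477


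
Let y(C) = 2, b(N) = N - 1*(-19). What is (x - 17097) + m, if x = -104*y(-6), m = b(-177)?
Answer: -17463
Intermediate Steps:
b(N) = 19 + N (b(N) = N + 19 = 19 + N)
m = -158 (m = 19 - 177 = -158)
x = -208 (x = -104*2 = -208)
(x - 17097) + m = (-208 - 17097) - 158 = -17305 - 158 = -17463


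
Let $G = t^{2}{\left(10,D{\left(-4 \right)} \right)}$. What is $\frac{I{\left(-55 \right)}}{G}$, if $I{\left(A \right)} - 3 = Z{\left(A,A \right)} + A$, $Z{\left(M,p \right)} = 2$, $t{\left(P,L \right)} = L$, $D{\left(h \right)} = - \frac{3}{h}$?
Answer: $- \frac{800}{9} \approx -88.889$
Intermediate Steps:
$I{\left(A \right)} = 5 + A$ ($I{\left(A \right)} = 3 + \left(2 + A\right) = 5 + A$)
$G = \frac{9}{16}$ ($G = \left(- \frac{3}{-4}\right)^{2} = \left(\left(-3\right) \left(- \frac{1}{4}\right)\right)^{2} = \left(\frac{3}{4}\right)^{2} = \frac{9}{16} \approx 0.5625$)
$\frac{I{\left(-55 \right)}}{G} = \frac{5 - 55}{\frac{9}{16}} = \left(-50\right) \frac{16}{9} = - \frac{800}{9}$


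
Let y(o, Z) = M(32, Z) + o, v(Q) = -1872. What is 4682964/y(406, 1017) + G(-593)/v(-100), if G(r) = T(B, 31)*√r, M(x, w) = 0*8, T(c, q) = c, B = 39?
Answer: 2341482/203 - I*√593/48 ≈ 11534.0 - 0.50733*I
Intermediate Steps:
M(x, w) = 0
G(r) = 39*√r
y(o, Z) = o (y(o, Z) = 0 + o = o)
4682964/y(406, 1017) + G(-593)/v(-100) = 4682964/406 + (39*√(-593))/(-1872) = 4682964*(1/406) + (39*(I*√593))*(-1/1872) = 2341482/203 + (39*I*√593)*(-1/1872) = 2341482/203 - I*√593/48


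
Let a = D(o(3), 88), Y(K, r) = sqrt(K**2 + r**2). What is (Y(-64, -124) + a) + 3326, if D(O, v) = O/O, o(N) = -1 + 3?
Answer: 3327 + 4*sqrt(1217) ≈ 3466.5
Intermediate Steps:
o(N) = 2
D(O, v) = 1
a = 1
(Y(-64, -124) + a) + 3326 = (sqrt((-64)**2 + (-124)**2) + 1) + 3326 = (sqrt(4096 + 15376) + 1) + 3326 = (sqrt(19472) + 1) + 3326 = (4*sqrt(1217) + 1) + 3326 = (1 + 4*sqrt(1217)) + 3326 = 3327 + 4*sqrt(1217)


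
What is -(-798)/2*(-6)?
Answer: -2394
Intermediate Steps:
-(-798)/2*(-6) = -21*(-19)*(-6) = 399*(-6) = -2394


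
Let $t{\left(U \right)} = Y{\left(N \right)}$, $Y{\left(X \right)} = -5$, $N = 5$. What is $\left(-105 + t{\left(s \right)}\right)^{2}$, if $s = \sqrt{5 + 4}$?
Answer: $12100$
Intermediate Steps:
$s = 3$ ($s = \sqrt{9} = 3$)
$t{\left(U \right)} = -5$
$\left(-105 + t{\left(s \right)}\right)^{2} = \left(-105 - 5\right)^{2} = \left(-110\right)^{2} = 12100$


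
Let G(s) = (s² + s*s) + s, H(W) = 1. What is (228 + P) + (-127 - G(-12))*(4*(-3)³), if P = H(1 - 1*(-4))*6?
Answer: 43758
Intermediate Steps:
G(s) = s + 2*s² (G(s) = (s² + s²) + s = 2*s² + s = s + 2*s²)
P = 6 (P = 1*6 = 6)
(228 + P) + (-127 - G(-12))*(4*(-3)³) = (228 + 6) + (-127 - (-12)*(1 + 2*(-12)))*(4*(-3)³) = 234 + (-127 - (-12)*(1 - 24))*(4*(-27)) = 234 + (-127 - (-12)*(-23))*(-108) = 234 + (-127 - 1*276)*(-108) = 234 + (-127 - 276)*(-108) = 234 - 403*(-108) = 234 + 43524 = 43758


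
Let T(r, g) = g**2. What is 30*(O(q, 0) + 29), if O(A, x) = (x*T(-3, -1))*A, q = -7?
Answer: 870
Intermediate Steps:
O(A, x) = A*x (O(A, x) = (x*(-1)**2)*A = (x*1)*A = x*A = A*x)
30*(O(q, 0) + 29) = 30*(-7*0 + 29) = 30*(0 + 29) = 30*29 = 870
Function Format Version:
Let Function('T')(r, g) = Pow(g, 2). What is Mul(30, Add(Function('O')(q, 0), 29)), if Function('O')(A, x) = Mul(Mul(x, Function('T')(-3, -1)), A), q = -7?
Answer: 870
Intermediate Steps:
Function('O')(A, x) = Mul(A, x) (Function('O')(A, x) = Mul(Mul(x, Pow(-1, 2)), A) = Mul(Mul(x, 1), A) = Mul(x, A) = Mul(A, x))
Mul(30, Add(Function('O')(q, 0), 29)) = Mul(30, Add(Mul(-7, 0), 29)) = Mul(30, Add(0, 29)) = Mul(30, 29) = 870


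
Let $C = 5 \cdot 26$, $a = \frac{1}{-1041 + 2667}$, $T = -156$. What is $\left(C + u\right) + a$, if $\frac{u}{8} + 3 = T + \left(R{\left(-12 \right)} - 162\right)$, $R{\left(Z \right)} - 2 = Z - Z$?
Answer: $- \frac{3938171}{1626} \approx -2422.0$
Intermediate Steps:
$R{\left(Z \right)} = 2$ ($R{\left(Z \right)} = 2 + \left(Z - Z\right) = 2 + 0 = 2$)
$a = \frac{1}{1626} \approx 0.00061501$
$u = -2552$ ($u = -24 + 8 \left(-156 + \left(2 - 162\right)\right) = -24 + 8 \left(-156 - 160\right) = -24 + 8 \left(-316\right) = -24 - 2528 = -2552$)
$C = 130$
$\left(C + u\right) + a = \left(130 - 2552\right) + \frac{1}{1626} = -2422 + \frac{1}{1626} = - \frac{3938171}{1626}$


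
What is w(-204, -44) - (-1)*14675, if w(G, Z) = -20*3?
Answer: 14615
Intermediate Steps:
w(G, Z) = -60
w(-204, -44) - (-1)*14675 = -60 - (-1)*14675 = -60 - 1*(-14675) = -60 + 14675 = 14615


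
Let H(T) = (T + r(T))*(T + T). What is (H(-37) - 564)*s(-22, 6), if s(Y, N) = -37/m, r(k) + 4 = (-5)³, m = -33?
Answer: 433640/33 ≈ 13141.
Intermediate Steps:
r(k) = -129 (r(k) = -4 + (-5)³ = -4 - 125 = -129)
H(T) = 2*T*(-129 + T) (H(T) = (T - 129)*(T + T) = (-129 + T)*(2*T) = 2*T*(-129 + T))
s(Y, N) = 37/33 (s(Y, N) = -37/(-33) = -37*(-1/33) = 37/33)
(H(-37) - 564)*s(-22, 6) = (2*(-37)*(-129 - 37) - 564)*(37/33) = (2*(-37)*(-166) - 564)*(37/33) = (12284 - 564)*(37/33) = 11720*(37/33) = 433640/33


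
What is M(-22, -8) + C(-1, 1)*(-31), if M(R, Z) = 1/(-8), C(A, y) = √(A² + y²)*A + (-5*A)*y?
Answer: -1241/8 + 31*√2 ≈ -111.28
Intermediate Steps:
C(A, y) = A*√(A² + y²) - 5*A*y
M(R, Z) = -⅛
M(-22, -8) + C(-1, 1)*(-31) = -⅛ - (√((-1)² + 1²) - 5*1)*(-31) = -⅛ - (√(1 + 1) - 5)*(-31) = -⅛ - (√2 - 5)*(-31) = -⅛ - (-5 + √2)*(-31) = -⅛ + (5 - √2)*(-31) = -⅛ + (-155 + 31*√2) = -1241/8 + 31*√2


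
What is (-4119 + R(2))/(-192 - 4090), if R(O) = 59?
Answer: 2030/2141 ≈ 0.94816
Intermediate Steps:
(-4119 + R(2))/(-192 - 4090) = (-4119 + 59)/(-192 - 4090) = -4060/(-4282) = -4060*(-1/4282) = 2030/2141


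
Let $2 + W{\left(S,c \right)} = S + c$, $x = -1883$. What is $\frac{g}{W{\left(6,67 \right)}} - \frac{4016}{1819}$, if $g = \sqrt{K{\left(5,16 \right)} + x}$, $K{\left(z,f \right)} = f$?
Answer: $- \frac{4016}{1819} + \frac{i \sqrt{1867}}{71} \approx -2.2078 + 0.60857 i$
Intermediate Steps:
$W{\left(S,c \right)} = -2 + S + c$ ($W{\left(S,c \right)} = -2 + \left(S + c\right) = -2 + S + c$)
$g = i \sqrt{1867}$ ($g = \sqrt{16 - 1883} = \sqrt{-1867} = i \sqrt{1867} \approx 43.209 i$)
$\frac{g}{W{\left(6,67 \right)}} - \frac{4016}{1819} = \frac{i \sqrt{1867}}{-2 + 6 + 67} - \frac{4016}{1819} = \frac{i \sqrt{1867}}{71} - \frac{4016}{1819} = - \frac{4016}{1819} + \frac{i \sqrt{1867}}{71}$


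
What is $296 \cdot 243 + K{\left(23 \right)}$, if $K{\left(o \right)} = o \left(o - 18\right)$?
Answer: $72043$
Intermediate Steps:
$K{\left(o \right)} = o \left(-18 + o\right)$
$296 \cdot 243 + K{\left(23 \right)} = 296 \cdot 243 + 23 \left(-18 + 23\right) = 71928 + 23 \cdot 5 = 71928 + 115 = 72043$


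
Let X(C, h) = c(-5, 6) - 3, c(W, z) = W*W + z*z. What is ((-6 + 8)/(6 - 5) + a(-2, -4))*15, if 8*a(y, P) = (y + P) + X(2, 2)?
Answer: 255/2 ≈ 127.50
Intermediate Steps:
c(W, z) = W² + z²
X(C, h) = 58 (X(C, h) = ((-5)² + 6²) - 3 = (25 + 36) - 3 = 61 - 3 = 58)
a(y, P) = 29/4 + P/8 + y/8 (a(y, P) = ((y + P) + 58)/8 = ((P + y) + 58)/8 = (58 + P + y)/8 = 29/4 + P/8 + y/8)
((-6 + 8)/(6 - 5) + a(-2, -4))*15 = ((-6 + 8)/(6 - 5) + (29/4 + (⅛)*(-4) + (⅛)*(-2)))*15 = (2/1 + (29/4 - ½ - ¼))*15 = (2*1 + 13/2)*15 = (2 + 13/2)*15 = (17/2)*15 = 255/2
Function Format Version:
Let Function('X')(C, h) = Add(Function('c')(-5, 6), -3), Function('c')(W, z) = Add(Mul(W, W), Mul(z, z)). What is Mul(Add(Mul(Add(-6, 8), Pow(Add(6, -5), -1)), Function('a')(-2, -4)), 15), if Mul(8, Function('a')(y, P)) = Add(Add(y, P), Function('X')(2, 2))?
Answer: Rational(255, 2) ≈ 127.50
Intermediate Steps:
Function('c')(W, z) = Add(Pow(W, 2), Pow(z, 2))
Function('X')(C, h) = 58 (Function('X')(C, h) = Add(Add(Pow(-5, 2), Pow(6, 2)), -3) = Add(Add(25, 36), -3) = Add(61, -3) = 58)
Function('a')(y, P) = Add(Rational(29, 4), Mul(Rational(1, 8), P), Mul(Rational(1, 8), y)) (Function('a')(y, P) = Mul(Rational(1, 8), Add(Add(y, P), 58)) = Mul(Rational(1, 8), Add(Add(P, y), 58)) = Mul(Rational(1, 8), Add(58, P, y)) = Add(Rational(29, 4), Mul(Rational(1, 8), P), Mul(Rational(1, 8), y)))
Mul(Add(Mul(Add(-6, 8), Pow(Add(6, -5), -1)), Function('a')(-2, -4)), 15) = Mul(Add(Mul(Add(-6, 8), Pow(Add(6, -5), -1)), Add(Rational(29, 4), Mul(Rational(1, 8), -4), Mul(Rational(1, 8), -2))), 15) = Mul(Add(Mul(2, Pow(1, -1)), Add(Rational(29, 4), Rational(-1, 2), Rational(-1, 4))), 15) = Mul(Add(Mul(2, 1), Rational(13, 2)), 15) = Mul(Add(2, Rational(13, 2)), 15) = Mul(Rational(17, 2), 15) = Rational(255, 2)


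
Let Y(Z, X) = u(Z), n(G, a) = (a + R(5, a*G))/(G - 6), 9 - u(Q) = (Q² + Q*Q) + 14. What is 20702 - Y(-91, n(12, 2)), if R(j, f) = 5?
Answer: 37269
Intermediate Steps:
u(Q) = -5 - 2*Q² (u(Q) = 9 - ((Q² + Q*Q) + 14) = 9 - ((Q² + Q²) + 14) = 9 - (2*Q² + 14) = 9 - (14 + 2*Q²) = 9 + (-14 - 2*Q²) = -5 - 2*Q²)
n(G, a) = (5 + a)/(-6 + G) (n(G, a) = (a + 5)/(G - 6) = (5 + a)/(-6 + G))
Y(Z, X) = -5 - 2*Z²
20702 - Y(-91, n(12, 2)) = 20702 - (-5 - 2*(-91)²) = 20702 - (-5 - 2*8281) = 20702 - (-5 - 16562) = 20702 - 1*(-16567) = 20702 + 16567 = 37269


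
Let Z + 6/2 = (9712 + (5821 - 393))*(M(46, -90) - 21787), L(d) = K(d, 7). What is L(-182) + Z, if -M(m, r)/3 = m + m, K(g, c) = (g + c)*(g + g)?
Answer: -333970123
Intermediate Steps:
K(g, c) = 2*g*(c + g) (K(g, c) = (c + g)*(2*g) = 2*g*(c + g))
M(m, r) = -6*m (M(m, r) = -3*(m + m) = -6*m)
L(d) = 2*d*(7 + d)
Z = -334033823 (Z = -3 + (9712 + (5821 - 393))*(-6*46 - 21787) = -3 + (9712 + 5428)*(-276 - 21787) = -3 + 15140*(-22063) = -3 - 334033820 = -334033823)
L(-182) + Z = 2*(-182)*(7 - 182) - 334033823 = 2*(-182)*(-175) - 334033823 = 63700 - 334033823 = -333970123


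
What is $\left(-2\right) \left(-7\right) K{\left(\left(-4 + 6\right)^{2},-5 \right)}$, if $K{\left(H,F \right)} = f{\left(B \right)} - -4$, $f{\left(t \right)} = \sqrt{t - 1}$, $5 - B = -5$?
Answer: $98$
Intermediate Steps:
$B = 10$ ($B = 5 - -5 = 5 + 5 = 10$)
$f{\left(t \right)} = \sqrt{-1 + t}$
$K{\left(H,F \right)} = 7$ ($K{\left(H,F \right)} = \sqrt{-1 + 10} - -4 = \sqrt{9} + 4 = 3 + 4 = 7$)
$\left(-2\right) \left(-7\right) K{\left(\left(-4 + 6\right)^{2},-5 \right)} = \left(-2\right) \left(-7\right) 7 = 14 \cdot 7 = 98$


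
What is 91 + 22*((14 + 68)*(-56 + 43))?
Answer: -23361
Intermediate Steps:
91 + 22*((14 + 68)*(-56 + 43)) = 91 + 22*(82*(-13)) = 91 + 22*(-1066) = 91 - 23452 = -23361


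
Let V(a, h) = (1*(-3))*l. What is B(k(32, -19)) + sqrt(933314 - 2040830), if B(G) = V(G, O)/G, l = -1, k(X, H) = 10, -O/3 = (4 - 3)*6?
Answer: 3/10 + 2*I*sqrt(276879) ≈ 0.3 + 1052.4*I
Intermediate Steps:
O = -18 (O = -3*(4 - 3)*6 = -3*6 = -18)
V(a, h) = 3 (V(a, h) = (1*(-3))*(-1) = -3*(-1) = 3)
B(G) = 3/G
B(k(32, -19)) + sqrt(933314 - 2040830) = 3/10 + sqrt(933314 - 2040830) = 3*(1/10) + sqrt(-1107516) = 3/10 + 2*I*sqrt(276879)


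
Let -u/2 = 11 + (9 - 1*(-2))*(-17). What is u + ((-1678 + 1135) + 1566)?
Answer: 1375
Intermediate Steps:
u = 352 (u = -2*(11 + (9 - 1*(-2))*(-17)) = -2*(11 + (9 + 2)*(-17)) = -2*(11 + 11*(-17)) = -2*(11 - 187) = -2*(-176) = 352)
u + ((-1678 + 1135) + 1566) = 352 + ((-1678 + 1135) + 1566) = 352 + (-543 + 1566) = 352 + 1023 = 1375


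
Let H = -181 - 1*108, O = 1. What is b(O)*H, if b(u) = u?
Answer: -289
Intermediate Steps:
H = -289 (H = -181 - 108 = -289)
b(O)*H = 1*(-289) = -289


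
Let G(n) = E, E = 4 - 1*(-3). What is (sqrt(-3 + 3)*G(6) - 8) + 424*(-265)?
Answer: -112368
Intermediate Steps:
E = 7 (E = 4 + 3 = 7)
G(n) = 7
(sqrt(-3 + 3)*G(6) - 8) + 424*(-265) = (sqrt(-3 + 3)*7 - 8) + 424*(-265) = (sqrt(0)*7 - 8) - 112360 = (0*7 - 8) - 112360 = (0 - 8) - 112360 = -8 - 112360 = -112368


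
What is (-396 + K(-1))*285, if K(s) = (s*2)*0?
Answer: -112860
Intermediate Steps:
K(s) = 0 (K(s) = (2*s)*0 = 0)
(-396 + K(-1))*285 = (-396 + 0)*285 = -396*285 = -112860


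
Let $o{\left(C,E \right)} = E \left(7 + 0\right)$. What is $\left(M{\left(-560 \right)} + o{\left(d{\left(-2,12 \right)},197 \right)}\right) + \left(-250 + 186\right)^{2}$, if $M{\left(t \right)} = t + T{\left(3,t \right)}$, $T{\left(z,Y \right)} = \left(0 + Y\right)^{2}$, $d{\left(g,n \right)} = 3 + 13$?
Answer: $318515$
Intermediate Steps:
$d{\left(g,n \right)} = 16$
$T{\left(z,Y \right)} = Y^{2}$
$M{\left(t \right)} = t + t^{2}$
$o{\left(C,E \right)} = 7 E$ ($o{\left(C,E \right)} = E 7 = 7 E$)
$\left(M{\left(-560 \right)} + o{\left(d{\left(-2,12 \right)},197 \right)}\right) + \left(-250 + 186\right)^{2} = \left(- 560 \left(1 - 560\right) + 7 \cdot 197\right) + \left(-250 + 186\right)^{2} = \left(\left(-560\right) \left(-559\right) + 1379\right) + \left(-64\right)^{2} = \left(313040 + 1379\right) + 4096 = 314419 + 4096 = 318515$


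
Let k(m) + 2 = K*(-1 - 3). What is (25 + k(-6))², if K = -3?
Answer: 1225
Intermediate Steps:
k(m) = 10 (k(m) = -2 - 3*(-1 - 3) = -2 - 3*(-4) = -2 + 12 = 10)
(25 + k(-6))² = (25 + 10)² = 35² = 1225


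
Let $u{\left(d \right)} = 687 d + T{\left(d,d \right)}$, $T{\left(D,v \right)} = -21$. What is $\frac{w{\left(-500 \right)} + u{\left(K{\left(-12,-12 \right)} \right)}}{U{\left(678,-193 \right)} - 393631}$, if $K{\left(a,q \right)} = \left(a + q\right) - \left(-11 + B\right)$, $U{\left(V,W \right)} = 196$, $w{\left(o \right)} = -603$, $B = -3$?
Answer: $\frac{2}{105} \approx 0.019048$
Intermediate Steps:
$K{\left(a,q \right)} = 14 + a + q$ ($K{\left(a,q \right)} = \left(a + q\right) + \left(11 - -3\right) = \left(a + q\right) + \left(11 + 3\right) = \left(a + q\right) + 14 = 14 + a + q$)
$u{\left(d \right)} = -21 + 687 d$ ($u{\left(d \right)} = 687 d - 21 = -21 + 687 d$)
$\frac{w{\left(-500 \right)} + u{\left(K{\left(-12,-12 \right)} \right)}}{U{\left(678,-193 \right)} - 393631} = \frac{-603 + \left(-21 + 687 \left(14 - 12 - 12\right)\right)}{196 - 393631} = \frac{-603 + \left(-21 + 687 \left(-10\right)\right)}{-393435} = \left(-603 - 6891\right) \left(- \frac{1}{393435}\right) = \left(-7494\right) \left(- \frac{1}{393435}\right) = \frac{2}{105}$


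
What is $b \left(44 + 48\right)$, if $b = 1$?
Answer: $92$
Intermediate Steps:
$b \left(44 + 48\right) = 1 \left(44 + 48\right) = 1 \cdot 92 = 92$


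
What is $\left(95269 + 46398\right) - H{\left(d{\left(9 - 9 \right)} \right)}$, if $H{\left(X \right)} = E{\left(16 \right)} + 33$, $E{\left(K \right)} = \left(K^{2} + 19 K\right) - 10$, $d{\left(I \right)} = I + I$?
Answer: $141084$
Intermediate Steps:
$d{\left(I \right)} = 2 I$
$E{\left(K \right)} = -10 + K^{2} + 19 K$
$H{\left(X \right)} = 583$ ($H{\left(X \right)} = \left(-10 + 16^{2} + 19 \cdot 16\right) + 33 = \left(-10 + 256 + 304\right) + 33 = 550 + 33 = 583$)
$\left(95269 + 46398\right) - H{\left(d{\left(9 - 9 \right)} \right)} = \left(95269 + 46398\right) - 583 = 141667 - 583 = 141084$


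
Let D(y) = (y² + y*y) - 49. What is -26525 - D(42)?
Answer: -30004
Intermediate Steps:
D(y) = -49 + 2*y² (D(y) = (y² + y²) - 49 = 2*y² - 49 = -49 + 2*y²)
-26525 - D(42) = -26525 - (-49 + 2*42²) = -26525 - (-49 + 2*1764) = -26525 - (-49 + 3528) = -26525 - 1*3479 = -26525 - 3479 = -30004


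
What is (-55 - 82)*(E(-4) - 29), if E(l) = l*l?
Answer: 1781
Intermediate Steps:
E(l) = l²
(-55 - 82)*(E(-4) - 29) = (-55 - 82)*((-4)² - 29) = -137*(16 - 29) = -137*(-13) = 1781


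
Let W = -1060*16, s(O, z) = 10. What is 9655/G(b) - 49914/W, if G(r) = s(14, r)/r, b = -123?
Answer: -1007030163/8480 ≈ -1.1875e+5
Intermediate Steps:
G(r) = 10/r
W = -16960
9655/G(b) - 49914/W = 9655/((10/(-123))) - 49914/(-16960) = 9655/((10*(-1/123))) - 49914*(-1/16960) = 9655/(-10/123) + 24957/8480 = 9655*(-123/10) + 24957/8480 = -237513/2 + 24957/8480 = -1007030163/8480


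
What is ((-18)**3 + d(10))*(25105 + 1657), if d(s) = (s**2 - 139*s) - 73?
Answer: -192552590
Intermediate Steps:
d(s) = -73 + s**2 - 139*s
((-18)**3 + d(10))*(25105 + 1657) = ((-18)**3 + (-73 + 10**2 - 139*10))*(25105 + 1657) = (-5832 + (-73 + 100 - 1390))*26762 = (-5832 - 1363)*26762 = -7195*26762 = -192552590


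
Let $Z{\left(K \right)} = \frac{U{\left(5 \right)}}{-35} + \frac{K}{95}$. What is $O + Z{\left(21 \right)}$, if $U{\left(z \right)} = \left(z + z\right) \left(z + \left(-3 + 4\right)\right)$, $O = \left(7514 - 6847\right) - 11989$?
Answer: $- \frac{7530123}{665} \approx -11324.0$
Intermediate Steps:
$O = -11322$ ($O = 667 - 11989 = -11322$)
$U{\left(z \right)} = 2 z \left(1 + z\right)$ ($U{\left(z \right)} = 2 z \left(z + 1\right) = 2 z \left(1 + z\right)$)
$Z{\left(K \right)} = - \frac{12}{7} + \frac{K}{95}$ ($Z{\left(K \right)} = \frac{2 \cdot 5 \left(1 + 5\right)}{-35} + \frac{K}{95} = 2 \cdot 5 \cdot 6 \left(- \frac{1}{35}\right) + K \frac{1}{95} = 60 \left(- \frac{1}{35}\right) + \frac{K}{95} = - \frac{12}{7} + \frac{K}{95}$)
$O + Z{\left(21 \right)} = -11322 + \left(- \frac{12}{7} + \frac{1}{95} \cdot 21\right) = -11322 + \left(- \frac{12}{7} + \frac{21}{95}\right) = -11322 - \frac{993}{665} = - \frac{7530123}{665}$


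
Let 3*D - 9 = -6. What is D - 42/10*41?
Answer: -856/5 ≈ -171.20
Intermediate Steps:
D = 1 (D = 3 + (⅓)*(-6) = 3 - 2 = 1)
D - 42/10*41 = 1 - 42/10*41 = 1 - 42*⅒*41 = 1 - 21/5*41 = 1 - 861/5 = -856/5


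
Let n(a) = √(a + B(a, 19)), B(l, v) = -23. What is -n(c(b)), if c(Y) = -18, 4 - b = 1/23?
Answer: -I*√41 ≈ -6.4031*I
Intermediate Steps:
b = 91/23 (b = 4 - 1/23 = 91/23 ≈ 3.9565)
n(a) = √(-23 + a) (n(a) = √(a - 23) = √(-23 + a))
-n(c(b)) = -√(-23 - 18) = -√(-41) = -I*√41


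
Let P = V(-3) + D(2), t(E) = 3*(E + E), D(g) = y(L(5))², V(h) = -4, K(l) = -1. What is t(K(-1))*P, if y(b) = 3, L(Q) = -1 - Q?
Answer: -30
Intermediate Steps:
D(g) = 9 (D(g) = 3² = 9)
t(E) = 6*E (t(E) = 3*(2*E) = 6*E)
P = 5 (P = -4 + 9 = 5)
t(K(-1))*P = (6*(-1))*5 = -6*5 = -30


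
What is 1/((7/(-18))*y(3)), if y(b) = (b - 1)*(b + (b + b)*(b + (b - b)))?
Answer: -3/49 ≈ -0.061224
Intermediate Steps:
y(b) = (-1 + b)*(b + 2*b²) (y(b) = (-1 + b)*(b + (2*b)*(b + 0)) = (-1 + b)*(b + (2*b)*b) = (-1 + b)*(b + 2*b²))
1/((7/(-18))*y(3)) = 1/((7/(-18))*(3*(-1 - 1*3 + 2*3²))) = 1/((7*(-1/18))*(3*(-1 - 3 + 2*9))) = 1/(-7*(-1 - 3 + 18)/6) = 1/(-7*14/6) = 1/(-7/18*42) = 1/(-49/3) = -3/49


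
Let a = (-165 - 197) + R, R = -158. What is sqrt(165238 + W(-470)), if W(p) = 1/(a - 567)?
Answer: sqrt(195240097335)/1087 ≈ 406.49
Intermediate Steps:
a = -520 (a = (-165 - 197) - 158 = -362 - 158 = -520)
W(p) = -1/1087 (W(p) = 1/(-520 - 567) = 1/(-1087) = -1/1087)
sqrt(165238 + W(-470)) = sqrt(165238 - 1/1087) = sqrt(179613705/1087) = sqrt(195240097335)/1087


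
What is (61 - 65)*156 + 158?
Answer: -466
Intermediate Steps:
(61 - 65)*156 + 158 = -4*156 + 158 = -624 + 158 = -466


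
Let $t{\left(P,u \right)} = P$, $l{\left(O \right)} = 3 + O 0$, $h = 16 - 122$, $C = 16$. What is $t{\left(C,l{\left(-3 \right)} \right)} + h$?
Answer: $-90$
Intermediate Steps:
$h = -106$ ($h = 16 - 122 = -106$)
$l{\left(O \right)} = 3$ ($l{\left(O \right)} = 3 + 0 = 3$)
$t{\left(C,l{\left(-3 \right)} \right)} + h = 16 - 106 = -90$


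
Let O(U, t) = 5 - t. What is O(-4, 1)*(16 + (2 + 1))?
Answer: 76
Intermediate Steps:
O(-4, 1)*(16 + (2 + 1)) = (5 - 1*1)*(16 + (2 + 1)) = (5 - 1)*(16 + 3) = 4*19 = 76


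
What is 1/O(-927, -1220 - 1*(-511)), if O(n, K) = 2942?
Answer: 1/2942 ≈ 0.00033990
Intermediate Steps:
1/O(-927, -1220 - 1*(-511)) = 1/2942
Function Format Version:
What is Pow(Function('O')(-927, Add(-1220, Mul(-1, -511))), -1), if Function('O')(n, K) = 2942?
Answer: Rational(1, 2942) ≈ 0.00033990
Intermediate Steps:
Pow(Function('O')(-927, Add(-1220, Mul(-1, -511))), -1) = Pow(2942, -1) = Rational(1, 2942)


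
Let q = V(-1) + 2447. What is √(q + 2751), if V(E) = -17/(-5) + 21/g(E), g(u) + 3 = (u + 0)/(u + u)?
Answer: 3*√577 ≈ 72.063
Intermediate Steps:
g(u) = -5/2 (g(u) = -3 + (u + 0)/(u + u) = -3 + u/((2*u)) = -3 + u*(1/(2*u)) = -3 + ½ = -5/2)
V(E) = -5 (V(E) = -17/(-5) + 21/(-5/2) = -17*(-⅕) + 21*(-⅖) = 17/5 - 42/5 = -5)
q = 2442 (q = -5 + 2447 = 2442)
√(q + 2751) = √(2442 + 2751) = √5193 = 3*√577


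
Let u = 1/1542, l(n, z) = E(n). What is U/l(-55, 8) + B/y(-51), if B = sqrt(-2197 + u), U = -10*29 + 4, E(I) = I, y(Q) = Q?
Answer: 26/5 - I*sqrt(5223945966)/78642 ≈ 5.2 - 0.91906*I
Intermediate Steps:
l(n, z) = n
u = 1/1542 ≈ 0.00064851
U = -286 (U = -290 + 4 = -286)
B = I*sqrt(5223945966)/1542 (B = sqrt(-2197 + 1/1542) = sqrt(-3387773/1542) = I*sqrt(5223945966)/1542 ≈ 46.872*I)
U/l(-55, 8) + B/y(-51) = -286/(-55) + (I*sqrt(5223945966)/1542)/(-51) = -286*(-1/55) + (I*sqrt(5223945966)/1542)*(-1/51) = 26/5 - I*sqrt(5223945966)/78642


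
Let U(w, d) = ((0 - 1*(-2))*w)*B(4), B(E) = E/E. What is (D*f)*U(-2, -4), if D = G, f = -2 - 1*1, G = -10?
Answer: -120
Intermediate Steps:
B(E) = 1
U(w, d) = 2*w (U(w, d) = ((0 - 1*(-2))*w)*1 = ((0 + 2)*w)*1 = (2*w)*1 = 2*w)
f = -3 (f = -2 - 1 = -3)
D = -10
(D*f)*U(-2, -4) = (-10*(-3))*(2*(-2)) = 30*(-4) = -120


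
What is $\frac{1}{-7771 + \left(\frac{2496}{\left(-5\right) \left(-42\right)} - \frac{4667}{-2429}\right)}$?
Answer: $- \frac{12145}{94211108} \approx -0.00012891$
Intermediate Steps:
$\frac{1}{-7771 + \left(\frac{2496}{\left(-5\right) \left(-42\right)} - \frac{4667}{-2429}\right)} = \frac{1}{-7771 - \left(- \frac{4667}{2429} - \frac{2496}{210}\right)} = \frac{1}{-7771 + \left(2496 \cdot \frac{1}{210} + \frac{4667}{2429}\right)} = \frac{1}{-7771 + \left(\frac{416}{35} + \frac{4667}{2429}\right)} = \frac{1}{-7771 + \frac{167687}{12145}} = \frac{1}{- \frac{94211108}{12145}} = - \frac{12145}{94211108}$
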